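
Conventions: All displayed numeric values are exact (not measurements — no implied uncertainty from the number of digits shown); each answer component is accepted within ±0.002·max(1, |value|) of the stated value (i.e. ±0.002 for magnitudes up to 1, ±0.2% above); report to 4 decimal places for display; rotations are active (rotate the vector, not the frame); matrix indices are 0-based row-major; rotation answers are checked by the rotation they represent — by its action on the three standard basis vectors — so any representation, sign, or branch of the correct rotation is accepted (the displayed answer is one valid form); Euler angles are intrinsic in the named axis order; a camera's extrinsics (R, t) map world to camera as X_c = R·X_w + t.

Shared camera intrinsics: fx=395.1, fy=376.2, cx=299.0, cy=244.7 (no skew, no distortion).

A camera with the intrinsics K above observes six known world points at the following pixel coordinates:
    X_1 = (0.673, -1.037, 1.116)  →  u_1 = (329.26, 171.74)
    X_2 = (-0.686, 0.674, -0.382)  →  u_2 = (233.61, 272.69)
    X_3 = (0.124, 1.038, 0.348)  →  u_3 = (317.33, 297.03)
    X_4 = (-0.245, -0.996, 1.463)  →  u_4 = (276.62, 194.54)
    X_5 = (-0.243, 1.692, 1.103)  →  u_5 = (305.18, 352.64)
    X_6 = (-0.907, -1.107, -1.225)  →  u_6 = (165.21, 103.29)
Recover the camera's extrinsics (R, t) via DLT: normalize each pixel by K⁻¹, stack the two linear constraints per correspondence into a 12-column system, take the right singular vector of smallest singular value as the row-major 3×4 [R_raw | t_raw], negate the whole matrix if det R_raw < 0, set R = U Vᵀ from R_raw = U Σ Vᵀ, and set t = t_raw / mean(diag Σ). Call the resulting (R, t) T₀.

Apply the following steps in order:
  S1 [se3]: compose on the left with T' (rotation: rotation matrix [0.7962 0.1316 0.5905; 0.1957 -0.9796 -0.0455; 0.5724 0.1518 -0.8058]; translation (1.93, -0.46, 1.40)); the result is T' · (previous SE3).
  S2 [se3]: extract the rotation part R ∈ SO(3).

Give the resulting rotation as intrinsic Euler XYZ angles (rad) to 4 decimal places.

rotation (euler_xyz) = (2.7554, 0.7741, -0.1539)

source (pnp_recover): camera pose = R=[0.9746 0.1860 0.1247; -0.2127 0.9432 0.2553; -0.0701 -0.2754 0.9588], t=(-0.1300, -0.3600, 4.8603)
after S1 (compose_se3): R=[0.7066 0.1096 0.6990; 0.4022 -0.8750 -0.2694; 0.5821 0.4715 -0.6624], t=(4.6490, -0.3540, -2.6453)
after S2 (rot_of_se3): [0.7066 0.1096 0.6990; 0.4022 -0.8750 -0.2694; 0.5821 0.4715 -0.6624]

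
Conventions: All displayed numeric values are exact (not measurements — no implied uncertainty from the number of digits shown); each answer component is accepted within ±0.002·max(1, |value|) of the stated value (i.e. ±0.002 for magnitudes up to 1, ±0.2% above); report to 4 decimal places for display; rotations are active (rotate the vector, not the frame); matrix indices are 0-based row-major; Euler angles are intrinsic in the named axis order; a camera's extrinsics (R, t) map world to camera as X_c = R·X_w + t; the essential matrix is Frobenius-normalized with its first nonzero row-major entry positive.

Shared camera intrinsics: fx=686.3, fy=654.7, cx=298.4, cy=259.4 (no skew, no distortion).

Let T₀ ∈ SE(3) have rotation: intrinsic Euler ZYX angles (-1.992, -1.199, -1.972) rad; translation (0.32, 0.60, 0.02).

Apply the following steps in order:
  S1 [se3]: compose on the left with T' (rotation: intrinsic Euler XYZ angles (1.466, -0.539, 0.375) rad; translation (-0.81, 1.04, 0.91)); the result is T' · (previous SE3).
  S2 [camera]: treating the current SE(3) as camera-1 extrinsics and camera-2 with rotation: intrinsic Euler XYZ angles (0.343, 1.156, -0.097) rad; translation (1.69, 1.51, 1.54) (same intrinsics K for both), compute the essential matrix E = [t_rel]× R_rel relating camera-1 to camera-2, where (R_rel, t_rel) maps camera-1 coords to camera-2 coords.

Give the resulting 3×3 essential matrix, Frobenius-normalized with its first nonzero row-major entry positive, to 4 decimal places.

after S1 (compose_se3): R=[-0.4926 -0.1971 0.8476; -0.8246 0.4171 -0.3822; -0.2782 -0.8872 -0.3680], t=(-0.7533, 1.0538, 1.5878)
after S2 (essential): [0.3525 0.1818 0.1663; -0.2627 -0.5482 -0.0509; -0.4350 0.3935 -0.3144]

matrix = [0.3525 0.1818 0.1663; -0.2627 -0.5482 -0.0509; -0.4350 0.3935 -0.3144]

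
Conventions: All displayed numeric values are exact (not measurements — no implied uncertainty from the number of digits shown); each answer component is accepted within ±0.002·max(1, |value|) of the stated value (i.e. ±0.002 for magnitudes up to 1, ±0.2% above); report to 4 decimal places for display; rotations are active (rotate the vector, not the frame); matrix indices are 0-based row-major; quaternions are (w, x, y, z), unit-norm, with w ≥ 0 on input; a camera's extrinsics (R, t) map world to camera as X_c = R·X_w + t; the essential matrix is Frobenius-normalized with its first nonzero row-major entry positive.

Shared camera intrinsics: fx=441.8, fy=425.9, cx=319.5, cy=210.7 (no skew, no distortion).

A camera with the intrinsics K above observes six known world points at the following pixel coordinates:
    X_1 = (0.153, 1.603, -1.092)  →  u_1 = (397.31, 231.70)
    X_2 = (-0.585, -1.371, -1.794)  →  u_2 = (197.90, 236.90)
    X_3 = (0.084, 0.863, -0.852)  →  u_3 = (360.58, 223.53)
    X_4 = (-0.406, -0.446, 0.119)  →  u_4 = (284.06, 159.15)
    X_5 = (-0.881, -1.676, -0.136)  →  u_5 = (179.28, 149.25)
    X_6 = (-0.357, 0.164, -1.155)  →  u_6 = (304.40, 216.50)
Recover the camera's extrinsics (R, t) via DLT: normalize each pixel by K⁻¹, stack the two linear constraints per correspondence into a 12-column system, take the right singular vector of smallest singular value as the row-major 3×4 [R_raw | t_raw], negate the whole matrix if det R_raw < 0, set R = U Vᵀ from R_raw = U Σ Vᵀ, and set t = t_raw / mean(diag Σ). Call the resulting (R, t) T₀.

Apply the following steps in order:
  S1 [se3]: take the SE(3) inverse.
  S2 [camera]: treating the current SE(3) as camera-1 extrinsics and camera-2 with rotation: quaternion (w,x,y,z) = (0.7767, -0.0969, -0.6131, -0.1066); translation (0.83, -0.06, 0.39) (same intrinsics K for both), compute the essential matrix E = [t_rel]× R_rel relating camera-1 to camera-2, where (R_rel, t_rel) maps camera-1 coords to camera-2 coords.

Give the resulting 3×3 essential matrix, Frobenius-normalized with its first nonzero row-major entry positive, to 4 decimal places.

source (pnp_recover): camera pose = R=[0.3004 0.9135 0.2742; 0.7825 -0.0717 -0.6185; -0.5454 0.4004 -0.7364], t=(0.0399, -0.3301, 5.7409)
after S1 (invert_se3): R=[0.3004 0.7825 -0.5454; 0.9135 -0.0717 0.4004; 0.2742 -0.6185 -0.7364], t=(3.3771, -2.3587, 4.0125)
after S2 (essential): [0.1160 -0.1688 -0.2172; -0.2920 -0.5839 -0.2102; 0.5109 -0.0315 -0.4225]

matrix = [0.1160 -0.1688 -0.2172; -0.2920 -0.5839 -0.2102; 0.5109 -0.0315 -0.4225]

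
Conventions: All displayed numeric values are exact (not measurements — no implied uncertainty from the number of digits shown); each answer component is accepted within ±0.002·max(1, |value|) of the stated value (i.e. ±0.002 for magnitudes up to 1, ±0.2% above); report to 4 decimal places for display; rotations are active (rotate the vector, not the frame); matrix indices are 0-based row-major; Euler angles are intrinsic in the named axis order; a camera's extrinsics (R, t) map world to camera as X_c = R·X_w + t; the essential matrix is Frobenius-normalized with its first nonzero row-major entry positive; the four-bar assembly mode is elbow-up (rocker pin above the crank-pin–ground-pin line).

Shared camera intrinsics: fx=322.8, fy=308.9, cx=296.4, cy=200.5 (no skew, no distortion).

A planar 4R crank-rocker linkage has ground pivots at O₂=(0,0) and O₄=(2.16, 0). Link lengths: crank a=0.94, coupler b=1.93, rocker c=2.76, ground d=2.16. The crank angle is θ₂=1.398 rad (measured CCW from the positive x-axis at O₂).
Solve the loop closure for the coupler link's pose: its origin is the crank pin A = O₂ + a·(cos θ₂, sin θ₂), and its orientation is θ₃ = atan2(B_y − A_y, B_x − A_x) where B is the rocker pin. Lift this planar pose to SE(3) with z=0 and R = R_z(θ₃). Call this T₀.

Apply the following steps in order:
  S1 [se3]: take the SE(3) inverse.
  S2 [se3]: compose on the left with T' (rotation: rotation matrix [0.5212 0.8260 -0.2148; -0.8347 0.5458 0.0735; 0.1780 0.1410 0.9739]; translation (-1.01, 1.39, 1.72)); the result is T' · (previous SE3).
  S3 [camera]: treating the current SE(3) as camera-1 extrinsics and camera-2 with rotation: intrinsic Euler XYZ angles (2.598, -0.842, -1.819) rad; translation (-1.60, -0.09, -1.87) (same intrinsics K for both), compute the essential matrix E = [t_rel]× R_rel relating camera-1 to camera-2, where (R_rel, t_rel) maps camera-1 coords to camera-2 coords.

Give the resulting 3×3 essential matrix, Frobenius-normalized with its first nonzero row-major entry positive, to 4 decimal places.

matrix = [0.3912 0.3089 0.4413; 0.3895 0.0288 -0.5177; 0.3366 0.1355 -0.0677]

source (fourbar_fk): coupler pose = R=[0.5200 -0.8542 0.0000; 0.8542 0.5200 0.0000; 0.0000 0.0000 1.0000], t=(0.1616, 0.9260, 0.0000)
after S1 (invert_se3): R=[0.5200 0.8542 0.0000; -0.8542 0.5200 -0.0000; 0.0000 0.0000 1.0000], t=(-0.8750, -0.3435, 0.0000)
after S2 (compose_se3): R=[-0.4345 0.8747 -0.2148; -0.9003 -0.4291 0.0735; -0.0279 0.2253 0.9739], t=(-1.7497, 1.9329, 1.5159)
after S3 (essential): [0.3912 0.3089 0.4413; 0.3895 0.0288 -0.5177; 0.3366 0.1355 -0.0677]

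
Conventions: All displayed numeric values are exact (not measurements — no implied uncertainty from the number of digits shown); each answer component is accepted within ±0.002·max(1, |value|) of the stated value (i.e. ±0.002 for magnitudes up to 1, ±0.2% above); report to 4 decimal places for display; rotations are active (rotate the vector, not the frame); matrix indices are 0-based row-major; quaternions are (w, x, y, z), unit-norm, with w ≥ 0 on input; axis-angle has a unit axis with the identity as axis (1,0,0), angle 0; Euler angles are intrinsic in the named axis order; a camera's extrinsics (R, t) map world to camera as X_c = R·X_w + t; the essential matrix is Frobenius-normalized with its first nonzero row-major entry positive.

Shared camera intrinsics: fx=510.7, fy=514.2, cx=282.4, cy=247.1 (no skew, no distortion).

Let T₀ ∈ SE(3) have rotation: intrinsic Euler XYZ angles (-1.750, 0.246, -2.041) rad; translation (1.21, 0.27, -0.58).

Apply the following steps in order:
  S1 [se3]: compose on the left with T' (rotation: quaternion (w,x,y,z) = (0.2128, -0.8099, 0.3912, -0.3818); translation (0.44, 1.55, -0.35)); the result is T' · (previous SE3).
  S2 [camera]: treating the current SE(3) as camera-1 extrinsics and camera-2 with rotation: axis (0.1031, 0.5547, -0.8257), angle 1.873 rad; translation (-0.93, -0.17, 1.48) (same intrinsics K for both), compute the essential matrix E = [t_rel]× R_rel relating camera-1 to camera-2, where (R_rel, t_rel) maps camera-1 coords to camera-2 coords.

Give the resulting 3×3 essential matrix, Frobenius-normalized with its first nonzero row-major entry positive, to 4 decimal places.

matrix = [0.1228 -0.1195 -0.6322; -0.0163 -0.6302 0.2158; 0.0473 -0.2963 -0.1923]

after S1 (compose_se3): R=[0.3702 0.7908 -0.4874; 0.2279 -0.5859 -0.7777; -0.9006 0.1769 -0.3972], t=(0.3444, 0.3971, 0.3815)
after S2 (essential): [0.1228 -0.1195 -0.6322; -0.0163 -0.6302 0.2158; 0.0473 -0.2963 -0.1923]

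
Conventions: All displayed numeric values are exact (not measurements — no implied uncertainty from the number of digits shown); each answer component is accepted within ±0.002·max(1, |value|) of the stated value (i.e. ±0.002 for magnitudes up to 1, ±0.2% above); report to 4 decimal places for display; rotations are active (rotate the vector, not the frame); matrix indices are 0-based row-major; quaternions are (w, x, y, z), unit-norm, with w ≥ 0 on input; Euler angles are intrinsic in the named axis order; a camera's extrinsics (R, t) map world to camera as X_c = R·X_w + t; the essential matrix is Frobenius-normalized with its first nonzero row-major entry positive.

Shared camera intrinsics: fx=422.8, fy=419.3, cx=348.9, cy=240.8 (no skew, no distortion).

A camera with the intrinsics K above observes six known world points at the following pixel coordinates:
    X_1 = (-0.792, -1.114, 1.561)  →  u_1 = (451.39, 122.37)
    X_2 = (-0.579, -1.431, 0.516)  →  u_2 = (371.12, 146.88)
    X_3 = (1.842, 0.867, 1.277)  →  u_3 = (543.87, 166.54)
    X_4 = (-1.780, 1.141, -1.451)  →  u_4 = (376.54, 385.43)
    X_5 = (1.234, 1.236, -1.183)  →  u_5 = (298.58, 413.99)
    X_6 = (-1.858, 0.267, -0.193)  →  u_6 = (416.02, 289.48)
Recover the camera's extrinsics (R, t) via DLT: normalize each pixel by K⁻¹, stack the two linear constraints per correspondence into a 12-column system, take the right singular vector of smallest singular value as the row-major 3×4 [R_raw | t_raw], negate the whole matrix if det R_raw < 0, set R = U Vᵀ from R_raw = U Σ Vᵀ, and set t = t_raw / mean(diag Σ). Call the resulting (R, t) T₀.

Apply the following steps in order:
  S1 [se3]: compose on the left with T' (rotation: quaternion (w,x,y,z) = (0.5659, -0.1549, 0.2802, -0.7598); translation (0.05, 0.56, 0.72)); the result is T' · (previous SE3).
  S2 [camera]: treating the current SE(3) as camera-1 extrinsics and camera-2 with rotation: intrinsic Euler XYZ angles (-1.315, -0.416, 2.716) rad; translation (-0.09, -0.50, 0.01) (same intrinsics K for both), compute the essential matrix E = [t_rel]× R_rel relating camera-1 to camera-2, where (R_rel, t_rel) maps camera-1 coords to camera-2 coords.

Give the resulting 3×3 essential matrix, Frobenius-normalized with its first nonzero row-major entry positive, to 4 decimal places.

matrix = [0.0719 -0.2192 -0.0901; -0.2027 0.5812 0.2445; -0.6048 -0.2985 0.2123]

source (pnp_recover): camera pose = R=[-0.3539 0.4859 0.7991; -0.2203 0.7871 -0.5762; -0.9090 -0.3800 -0.1715], t=(0.3800, 0.0100, 4.7599)
after S1 (compose_se3): R=[-0.5622 0.2472 -0.7892; 0.6073 -0.5243 -0.5969; -0.5613 -0.8149 0.1447], t=(2.5691, -0.9939, 4.4670)
after S2 (essential): [0.0719 -0.2192 -0.0901; -0.2027 0.5812 0.2445; -0.6048 -0.2985 0.2123]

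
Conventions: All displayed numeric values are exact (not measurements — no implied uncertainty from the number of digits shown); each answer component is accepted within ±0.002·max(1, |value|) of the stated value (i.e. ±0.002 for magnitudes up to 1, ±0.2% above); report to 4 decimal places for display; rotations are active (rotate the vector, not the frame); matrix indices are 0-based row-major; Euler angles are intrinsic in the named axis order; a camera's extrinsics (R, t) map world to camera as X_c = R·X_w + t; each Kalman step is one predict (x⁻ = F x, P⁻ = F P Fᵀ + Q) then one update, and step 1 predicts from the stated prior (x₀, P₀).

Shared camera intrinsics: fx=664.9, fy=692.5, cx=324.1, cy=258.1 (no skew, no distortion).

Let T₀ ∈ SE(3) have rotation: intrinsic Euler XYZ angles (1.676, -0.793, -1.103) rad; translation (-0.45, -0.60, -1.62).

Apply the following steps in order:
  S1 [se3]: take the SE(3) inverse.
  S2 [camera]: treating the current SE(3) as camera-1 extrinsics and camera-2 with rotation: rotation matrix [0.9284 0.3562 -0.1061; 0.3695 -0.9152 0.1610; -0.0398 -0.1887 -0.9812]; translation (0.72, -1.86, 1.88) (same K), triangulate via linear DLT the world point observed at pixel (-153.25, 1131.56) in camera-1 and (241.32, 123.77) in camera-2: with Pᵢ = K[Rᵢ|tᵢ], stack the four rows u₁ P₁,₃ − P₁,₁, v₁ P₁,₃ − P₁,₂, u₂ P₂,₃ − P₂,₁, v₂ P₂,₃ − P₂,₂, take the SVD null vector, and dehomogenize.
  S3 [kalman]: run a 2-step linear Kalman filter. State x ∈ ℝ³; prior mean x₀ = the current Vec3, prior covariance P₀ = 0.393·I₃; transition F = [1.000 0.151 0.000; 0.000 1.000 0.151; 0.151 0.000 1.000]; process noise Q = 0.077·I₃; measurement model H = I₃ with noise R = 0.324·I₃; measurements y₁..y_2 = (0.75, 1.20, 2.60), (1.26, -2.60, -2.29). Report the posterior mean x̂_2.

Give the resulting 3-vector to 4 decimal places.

after S1 (invert_se3): R=[0.3164 -0.2258 -0.9214; 0.6263 -0.6798 0.3816; -0.7125 -0.6978 -0.0737], t=(-1.4857, 0.4923, -0.8587)
after S2 (triangulate): (-0.5754, -1.7675, -0.7240)
after S3 (kf_track): (0.5137, -1.1189, -0.3551)

result = (0.5137, -1.1189, -0.3551)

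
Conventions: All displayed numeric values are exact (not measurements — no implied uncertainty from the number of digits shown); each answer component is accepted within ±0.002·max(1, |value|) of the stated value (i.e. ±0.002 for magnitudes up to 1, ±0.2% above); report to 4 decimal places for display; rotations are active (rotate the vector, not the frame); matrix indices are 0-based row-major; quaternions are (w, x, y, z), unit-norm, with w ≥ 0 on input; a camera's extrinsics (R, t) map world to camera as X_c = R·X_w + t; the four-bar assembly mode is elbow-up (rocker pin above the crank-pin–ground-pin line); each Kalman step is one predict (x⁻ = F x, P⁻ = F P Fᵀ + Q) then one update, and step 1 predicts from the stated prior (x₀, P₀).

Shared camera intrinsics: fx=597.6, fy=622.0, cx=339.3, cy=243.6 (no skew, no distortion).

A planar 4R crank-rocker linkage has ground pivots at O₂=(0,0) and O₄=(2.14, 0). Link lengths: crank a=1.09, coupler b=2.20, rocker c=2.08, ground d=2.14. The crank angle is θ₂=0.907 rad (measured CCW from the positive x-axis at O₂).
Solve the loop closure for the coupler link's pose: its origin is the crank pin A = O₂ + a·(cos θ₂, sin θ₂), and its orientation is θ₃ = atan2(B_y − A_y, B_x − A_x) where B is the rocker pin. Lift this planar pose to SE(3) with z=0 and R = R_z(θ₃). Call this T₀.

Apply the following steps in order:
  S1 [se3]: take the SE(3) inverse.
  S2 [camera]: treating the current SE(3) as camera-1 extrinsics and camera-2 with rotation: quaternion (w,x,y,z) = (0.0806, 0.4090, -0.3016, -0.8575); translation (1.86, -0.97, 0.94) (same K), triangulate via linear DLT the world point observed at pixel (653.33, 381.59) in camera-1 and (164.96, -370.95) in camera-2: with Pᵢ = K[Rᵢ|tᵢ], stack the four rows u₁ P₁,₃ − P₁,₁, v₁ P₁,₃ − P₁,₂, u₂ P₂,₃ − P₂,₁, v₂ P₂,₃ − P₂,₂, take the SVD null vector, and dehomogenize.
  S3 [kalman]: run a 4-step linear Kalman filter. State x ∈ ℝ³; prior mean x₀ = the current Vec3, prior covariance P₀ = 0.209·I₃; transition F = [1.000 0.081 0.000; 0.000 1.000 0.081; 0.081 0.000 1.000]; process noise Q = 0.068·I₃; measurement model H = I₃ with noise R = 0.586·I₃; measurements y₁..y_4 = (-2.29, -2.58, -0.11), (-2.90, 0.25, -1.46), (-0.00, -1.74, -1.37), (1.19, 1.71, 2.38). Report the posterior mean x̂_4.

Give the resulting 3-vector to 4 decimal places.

result = (-0.0098, 0.3791, 0.5833)

source (fourbar_fk): coupler pose = R=[0.8424 -0.5389 0.0000; 0.5389 0.8424 0.0000; 0.0000 0.0000 1.0000], t=(0.6716, 0.8585, 0.0000)
after S1 (invert_se3): R=[0.8424 0.5389 0.0000; -0.5389 0.8424 0.0000; 0.0000 0.0000 1.0000], t=(-1.0284, -0.3613, 0.0000)
after S2 (triangulate): (1.2861, 1.7526, 1.9020)
after S3 (kf_track): (-0.0098, 0.3791, 0.5833)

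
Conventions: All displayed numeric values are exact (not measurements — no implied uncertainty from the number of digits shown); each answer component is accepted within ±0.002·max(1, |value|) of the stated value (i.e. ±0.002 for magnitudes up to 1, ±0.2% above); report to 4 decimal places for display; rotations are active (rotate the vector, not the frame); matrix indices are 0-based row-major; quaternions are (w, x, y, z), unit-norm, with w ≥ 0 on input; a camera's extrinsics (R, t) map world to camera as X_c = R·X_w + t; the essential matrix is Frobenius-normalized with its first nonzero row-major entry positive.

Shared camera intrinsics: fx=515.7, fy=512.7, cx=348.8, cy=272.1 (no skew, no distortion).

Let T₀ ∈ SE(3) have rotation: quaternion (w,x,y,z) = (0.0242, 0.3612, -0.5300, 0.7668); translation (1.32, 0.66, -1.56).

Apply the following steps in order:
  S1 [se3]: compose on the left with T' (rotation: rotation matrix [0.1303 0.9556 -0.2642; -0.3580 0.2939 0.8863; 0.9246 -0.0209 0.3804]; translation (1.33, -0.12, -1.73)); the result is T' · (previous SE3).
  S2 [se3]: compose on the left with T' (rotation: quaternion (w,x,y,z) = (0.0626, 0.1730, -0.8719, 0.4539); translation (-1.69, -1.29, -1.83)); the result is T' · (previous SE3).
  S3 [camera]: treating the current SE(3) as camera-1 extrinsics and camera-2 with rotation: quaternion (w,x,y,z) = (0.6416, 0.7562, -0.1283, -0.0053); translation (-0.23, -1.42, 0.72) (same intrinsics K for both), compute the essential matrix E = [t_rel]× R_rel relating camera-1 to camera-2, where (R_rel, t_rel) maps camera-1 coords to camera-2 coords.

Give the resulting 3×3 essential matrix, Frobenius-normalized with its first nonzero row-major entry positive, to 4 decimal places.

after S1 (compose_se3): R=[-0.5797 -0.2622 -0.7715; 0.6762 -0.6830 -0.2761; -0.4545 -0.6818 0.5732], t=(2.5449, -1.7812, -1.1168)
after S2 (compose_se3): R=[0.2763 0.4566 0.8457; 0.8687 0.2578 -0.4230; -0.4112 0.8515 -0.3254], t=(-3.4776, -1.9457, 0.8664)
after S3 (essential): [0.0555 -0.3293 -0.5646; -0.0794 0.1144 -0.3534; -0.2270 0.5681 -0.2260]

matrix = [0.0555 -0.3293 -0.5646; -0.0794 0.1144 -0.3534; -0.2270 0.5681 -0.2260]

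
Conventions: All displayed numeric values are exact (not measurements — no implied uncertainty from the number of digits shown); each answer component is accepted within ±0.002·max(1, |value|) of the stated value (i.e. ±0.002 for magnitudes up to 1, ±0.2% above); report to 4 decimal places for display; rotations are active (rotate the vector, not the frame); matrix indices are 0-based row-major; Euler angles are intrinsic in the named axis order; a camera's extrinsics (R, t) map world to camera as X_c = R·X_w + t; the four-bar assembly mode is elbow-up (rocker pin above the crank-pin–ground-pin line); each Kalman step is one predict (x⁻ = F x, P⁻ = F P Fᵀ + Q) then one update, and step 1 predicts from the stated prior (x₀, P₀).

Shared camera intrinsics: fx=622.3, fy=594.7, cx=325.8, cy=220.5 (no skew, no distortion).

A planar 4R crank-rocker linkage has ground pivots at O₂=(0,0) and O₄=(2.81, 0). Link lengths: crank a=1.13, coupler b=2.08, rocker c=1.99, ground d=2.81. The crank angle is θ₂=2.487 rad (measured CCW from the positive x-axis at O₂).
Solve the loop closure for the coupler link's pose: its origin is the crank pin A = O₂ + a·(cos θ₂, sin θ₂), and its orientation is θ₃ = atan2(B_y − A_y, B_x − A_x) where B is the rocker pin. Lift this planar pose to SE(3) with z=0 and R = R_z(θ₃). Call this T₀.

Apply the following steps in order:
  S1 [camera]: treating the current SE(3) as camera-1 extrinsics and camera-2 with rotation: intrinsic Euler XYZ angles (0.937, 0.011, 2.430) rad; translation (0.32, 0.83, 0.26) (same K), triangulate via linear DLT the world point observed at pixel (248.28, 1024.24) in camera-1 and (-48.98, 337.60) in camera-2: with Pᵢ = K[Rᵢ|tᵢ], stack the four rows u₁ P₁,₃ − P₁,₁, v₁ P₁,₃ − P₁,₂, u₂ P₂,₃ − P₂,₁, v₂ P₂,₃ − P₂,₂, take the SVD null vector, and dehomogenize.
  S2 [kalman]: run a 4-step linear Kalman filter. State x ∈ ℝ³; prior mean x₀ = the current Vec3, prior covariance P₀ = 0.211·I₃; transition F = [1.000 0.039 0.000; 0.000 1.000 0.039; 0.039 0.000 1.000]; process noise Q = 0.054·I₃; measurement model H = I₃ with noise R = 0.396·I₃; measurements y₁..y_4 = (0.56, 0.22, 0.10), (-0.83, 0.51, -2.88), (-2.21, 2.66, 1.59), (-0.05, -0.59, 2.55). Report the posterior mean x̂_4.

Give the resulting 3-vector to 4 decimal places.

source (fourbar_fk): coupler pose = R=[0.9812 -0.1929 0.0000; 0.1929 0.9812 0.0000; 0.0000 0.0000 1.0000], t=(-0.8964, 0.6880, 0.0000)
after S1 (triangulate): (0.8783, 0.4336, 0.9492)
after S2 (kf_track): (-0.3527, 0.6045, 0.8644)

result = (-0.3527, 0.6045, 0.8644)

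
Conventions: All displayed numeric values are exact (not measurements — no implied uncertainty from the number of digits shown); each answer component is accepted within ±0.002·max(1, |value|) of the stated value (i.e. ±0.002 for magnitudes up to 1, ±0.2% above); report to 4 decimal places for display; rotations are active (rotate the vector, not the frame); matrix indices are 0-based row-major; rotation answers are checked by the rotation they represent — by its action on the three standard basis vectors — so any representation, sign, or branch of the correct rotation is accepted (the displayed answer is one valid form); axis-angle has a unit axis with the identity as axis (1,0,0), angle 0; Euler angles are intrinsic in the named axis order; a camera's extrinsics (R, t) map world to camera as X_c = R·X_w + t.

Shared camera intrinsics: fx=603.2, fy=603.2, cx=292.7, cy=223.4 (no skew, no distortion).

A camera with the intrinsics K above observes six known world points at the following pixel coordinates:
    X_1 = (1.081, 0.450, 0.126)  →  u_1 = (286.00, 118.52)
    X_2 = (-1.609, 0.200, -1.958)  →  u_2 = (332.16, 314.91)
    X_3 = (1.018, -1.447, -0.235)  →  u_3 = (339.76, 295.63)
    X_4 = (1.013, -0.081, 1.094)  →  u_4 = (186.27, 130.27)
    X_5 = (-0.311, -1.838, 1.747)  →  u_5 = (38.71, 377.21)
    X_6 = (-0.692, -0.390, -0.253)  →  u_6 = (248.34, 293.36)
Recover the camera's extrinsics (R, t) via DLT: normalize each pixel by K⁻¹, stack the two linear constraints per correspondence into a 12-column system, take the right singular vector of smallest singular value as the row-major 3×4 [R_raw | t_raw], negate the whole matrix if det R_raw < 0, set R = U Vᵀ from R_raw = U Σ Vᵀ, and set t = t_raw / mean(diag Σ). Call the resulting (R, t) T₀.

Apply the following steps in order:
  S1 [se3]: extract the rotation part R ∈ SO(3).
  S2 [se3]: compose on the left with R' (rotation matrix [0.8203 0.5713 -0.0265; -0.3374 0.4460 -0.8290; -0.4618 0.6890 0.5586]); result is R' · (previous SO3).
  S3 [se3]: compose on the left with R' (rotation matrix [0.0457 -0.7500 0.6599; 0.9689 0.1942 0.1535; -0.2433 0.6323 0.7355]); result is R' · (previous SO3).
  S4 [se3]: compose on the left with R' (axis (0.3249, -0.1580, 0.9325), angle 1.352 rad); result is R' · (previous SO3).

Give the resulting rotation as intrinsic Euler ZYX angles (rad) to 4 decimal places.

rotation (euler_zyx) = (-2.0894, 1.1173, -1.1371)

source (pnp_recover): camera pose = R=[0.4649 -0.0801 -0.8817; -0.5871 -0.7733 -0.2393; -0.6627 0.6289 -0.4066], t=(-0.4200, 0.0000, 6.3104)
after S1 (rot_of_se3): [0.4649 -0.0801 -0.8817; -0.5871 -0.7733 -0.2393; -0.6627 0.6289 -0.4066]
after S2 (compose_so3): [0.0635 -0.5242 -0.8492; 0.1307 -0.8392 0.5278; -0.9894 -0.1445 0.0152]
after S3 (compose_so3): [-0.7480 0.5101 -0.4246; -0.0650 -0.6930 -0.7180; -0.6605 -0.5094 0.5516]
after S4 (compose_so3): [-0.2171 0.7693 0.6009; -0.3805 0.5002 -0.7778; -0.8989 -0.3975 0.1841]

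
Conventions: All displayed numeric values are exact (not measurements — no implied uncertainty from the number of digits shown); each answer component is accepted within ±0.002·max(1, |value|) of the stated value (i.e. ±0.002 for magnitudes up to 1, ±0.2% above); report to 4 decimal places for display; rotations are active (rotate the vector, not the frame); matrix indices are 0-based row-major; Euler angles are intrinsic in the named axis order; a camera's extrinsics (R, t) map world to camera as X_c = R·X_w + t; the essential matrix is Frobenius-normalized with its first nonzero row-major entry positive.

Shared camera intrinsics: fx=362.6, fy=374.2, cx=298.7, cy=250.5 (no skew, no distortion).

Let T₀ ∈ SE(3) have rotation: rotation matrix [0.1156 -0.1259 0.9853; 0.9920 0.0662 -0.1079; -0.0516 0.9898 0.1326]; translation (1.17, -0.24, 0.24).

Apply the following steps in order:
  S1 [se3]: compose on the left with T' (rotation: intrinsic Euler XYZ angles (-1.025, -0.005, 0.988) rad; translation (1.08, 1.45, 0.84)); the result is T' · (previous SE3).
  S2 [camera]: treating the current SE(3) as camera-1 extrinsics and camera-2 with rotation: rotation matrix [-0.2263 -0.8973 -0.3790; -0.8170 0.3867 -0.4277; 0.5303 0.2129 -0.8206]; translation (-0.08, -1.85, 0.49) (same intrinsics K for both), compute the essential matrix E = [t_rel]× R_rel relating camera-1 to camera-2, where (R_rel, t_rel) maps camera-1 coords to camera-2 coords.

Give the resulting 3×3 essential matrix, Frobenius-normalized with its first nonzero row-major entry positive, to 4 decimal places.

matrix = [0.2728 0.1029 -0.5419; 0.3534 -0.4021 -0.1737; 0.1273 -0.4706 0.2589]

after S1 (compose_se3): R=[-0.7643 -0.1295 0.6317; 0.2861 0.8098 0.5122; -0.5779 0.5722 -0.5819], t=(1.9231, 2.0973, 0.2447)
after S2 (essential): [0.2728 0.1029 -0.5419; 0.3534 -0.4021 -0.1737; 0.1273 -0.4706 0.2589]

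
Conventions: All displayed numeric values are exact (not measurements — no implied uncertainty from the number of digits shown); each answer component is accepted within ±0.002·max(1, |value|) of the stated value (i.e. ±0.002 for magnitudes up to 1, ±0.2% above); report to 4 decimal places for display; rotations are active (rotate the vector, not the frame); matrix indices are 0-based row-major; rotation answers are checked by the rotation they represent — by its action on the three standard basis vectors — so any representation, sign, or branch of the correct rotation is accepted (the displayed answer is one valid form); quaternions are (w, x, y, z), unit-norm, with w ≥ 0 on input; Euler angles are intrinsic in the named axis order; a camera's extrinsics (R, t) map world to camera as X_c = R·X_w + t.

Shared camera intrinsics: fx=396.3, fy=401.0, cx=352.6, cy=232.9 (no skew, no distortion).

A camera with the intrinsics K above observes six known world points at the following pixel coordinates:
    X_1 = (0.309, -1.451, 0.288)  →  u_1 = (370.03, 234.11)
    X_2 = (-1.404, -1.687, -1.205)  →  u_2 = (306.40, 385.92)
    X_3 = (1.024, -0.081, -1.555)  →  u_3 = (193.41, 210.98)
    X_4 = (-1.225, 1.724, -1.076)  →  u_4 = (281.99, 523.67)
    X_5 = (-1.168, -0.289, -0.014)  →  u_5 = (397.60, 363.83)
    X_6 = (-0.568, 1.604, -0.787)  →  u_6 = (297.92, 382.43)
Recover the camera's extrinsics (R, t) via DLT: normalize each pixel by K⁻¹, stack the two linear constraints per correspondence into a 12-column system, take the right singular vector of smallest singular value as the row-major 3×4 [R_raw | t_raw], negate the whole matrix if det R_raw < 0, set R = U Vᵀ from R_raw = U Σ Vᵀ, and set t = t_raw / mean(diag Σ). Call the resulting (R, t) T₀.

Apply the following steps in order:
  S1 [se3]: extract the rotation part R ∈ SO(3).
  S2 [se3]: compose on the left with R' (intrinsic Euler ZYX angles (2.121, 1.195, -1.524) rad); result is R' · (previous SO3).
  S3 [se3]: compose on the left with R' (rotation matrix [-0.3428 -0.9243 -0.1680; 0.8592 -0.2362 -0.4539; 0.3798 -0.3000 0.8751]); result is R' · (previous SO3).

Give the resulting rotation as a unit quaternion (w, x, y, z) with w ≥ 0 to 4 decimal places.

source (pnp_recover): camera pose = R=[-0.3131 0.0558 0.9481; -0.9470 -0.0946 -0.3071; 0.0725 -0.9940 0.0825], t=(0.1501, 0.2597, 4.0778)
after S1 (rot_of_se3): [-0.3131 0.0558 0.9481; -0.9470 -0.0946 -0.3071; 0.0725 -0.9940 0.0825]
after S2 (compose_so3): [-0.4256 0.8161 -0.3910; 0.6401 0.5769 0.5074; 0.6396 -0.0343 -0.7679]
after S3 (compose_so3): [-0.5532 -0.8072 -0.2059; -0.8072 0.5805 -0.1072; 0.2061 0.1069 -0.9727]

rotation (quat) = (0.1169, 0.4580, -0.8812, 0.0001)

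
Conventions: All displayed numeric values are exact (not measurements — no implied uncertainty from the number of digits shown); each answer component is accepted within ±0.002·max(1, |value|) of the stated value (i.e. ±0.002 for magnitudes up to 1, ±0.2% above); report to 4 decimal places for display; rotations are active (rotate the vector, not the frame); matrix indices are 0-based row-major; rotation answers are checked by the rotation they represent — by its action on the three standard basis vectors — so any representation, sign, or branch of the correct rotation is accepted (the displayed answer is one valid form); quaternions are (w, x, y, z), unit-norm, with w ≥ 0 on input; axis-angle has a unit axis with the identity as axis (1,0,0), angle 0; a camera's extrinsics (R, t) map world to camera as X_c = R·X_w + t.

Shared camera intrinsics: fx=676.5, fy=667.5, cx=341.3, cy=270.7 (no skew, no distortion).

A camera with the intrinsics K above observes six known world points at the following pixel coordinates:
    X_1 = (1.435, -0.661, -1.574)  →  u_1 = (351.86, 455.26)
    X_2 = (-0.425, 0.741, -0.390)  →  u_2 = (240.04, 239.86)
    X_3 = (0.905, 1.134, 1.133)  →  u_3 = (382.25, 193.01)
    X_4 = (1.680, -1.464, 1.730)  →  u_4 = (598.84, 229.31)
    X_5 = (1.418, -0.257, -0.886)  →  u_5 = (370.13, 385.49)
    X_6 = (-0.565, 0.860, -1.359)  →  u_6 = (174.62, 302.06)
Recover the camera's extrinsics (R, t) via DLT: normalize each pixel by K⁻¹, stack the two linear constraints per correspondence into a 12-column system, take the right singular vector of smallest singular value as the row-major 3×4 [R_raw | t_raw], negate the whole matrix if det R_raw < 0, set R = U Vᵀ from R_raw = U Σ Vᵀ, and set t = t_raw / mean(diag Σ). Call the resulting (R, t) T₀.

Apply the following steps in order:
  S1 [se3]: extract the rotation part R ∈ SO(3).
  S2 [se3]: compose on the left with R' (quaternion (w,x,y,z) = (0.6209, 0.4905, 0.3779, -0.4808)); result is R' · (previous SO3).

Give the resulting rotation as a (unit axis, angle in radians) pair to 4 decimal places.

rotation (axis_angle) = ((0.9111, -0.2816, -0.3010), 2.6946)

source (pnp_recover): camera pose = R=[0.6867 -0.4425 0.5768; 0.5219 -0.2523 -0.8149; 0.5061 0.8606 0.0576], t=(-0.2600, -0.2500, 6.9785)
after S1 (rot_of_se3): [0.6867 -0.4425 0.5768; 0.5219 -0.2523 -0.8149; 0.5061 0.8606 0.0576]
after S2 (compose_so3): [0.6769 -0.3578 -0.6433; -0.6180 -0.7509 -0.2327; -0.3998 0.5550 -0.7294]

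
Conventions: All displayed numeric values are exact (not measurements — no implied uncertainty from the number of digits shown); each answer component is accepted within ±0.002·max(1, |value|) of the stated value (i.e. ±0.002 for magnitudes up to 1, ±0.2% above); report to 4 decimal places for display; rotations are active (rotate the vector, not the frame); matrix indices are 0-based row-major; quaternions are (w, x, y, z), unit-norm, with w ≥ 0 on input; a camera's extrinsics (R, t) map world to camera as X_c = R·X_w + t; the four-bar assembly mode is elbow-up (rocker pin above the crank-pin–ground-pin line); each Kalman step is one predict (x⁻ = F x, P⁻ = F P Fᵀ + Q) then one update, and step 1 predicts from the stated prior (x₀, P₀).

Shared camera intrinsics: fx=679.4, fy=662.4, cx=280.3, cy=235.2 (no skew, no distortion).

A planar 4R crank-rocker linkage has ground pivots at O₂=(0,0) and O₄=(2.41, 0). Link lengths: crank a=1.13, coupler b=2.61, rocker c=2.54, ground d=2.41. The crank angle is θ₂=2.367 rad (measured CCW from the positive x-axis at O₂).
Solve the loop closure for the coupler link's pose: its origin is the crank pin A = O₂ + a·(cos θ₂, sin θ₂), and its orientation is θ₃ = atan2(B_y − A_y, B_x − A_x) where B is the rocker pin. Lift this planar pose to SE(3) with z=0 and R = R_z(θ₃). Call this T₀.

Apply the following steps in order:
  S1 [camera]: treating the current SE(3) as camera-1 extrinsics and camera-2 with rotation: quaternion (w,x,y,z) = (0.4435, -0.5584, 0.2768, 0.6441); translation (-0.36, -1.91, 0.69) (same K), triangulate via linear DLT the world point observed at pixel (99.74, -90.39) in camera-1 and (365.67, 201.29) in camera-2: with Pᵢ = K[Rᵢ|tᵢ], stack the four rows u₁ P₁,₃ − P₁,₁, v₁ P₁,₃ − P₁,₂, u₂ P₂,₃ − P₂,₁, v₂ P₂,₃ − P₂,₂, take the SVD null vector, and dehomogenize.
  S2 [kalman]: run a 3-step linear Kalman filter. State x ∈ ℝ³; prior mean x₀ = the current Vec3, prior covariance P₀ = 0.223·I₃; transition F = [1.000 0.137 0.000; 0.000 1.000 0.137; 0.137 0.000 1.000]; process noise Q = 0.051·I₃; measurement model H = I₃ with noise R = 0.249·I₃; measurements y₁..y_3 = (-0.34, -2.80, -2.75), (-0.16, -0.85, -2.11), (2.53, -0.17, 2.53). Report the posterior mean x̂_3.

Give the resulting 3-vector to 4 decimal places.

result = (0.6442, -0.9661, 0.2857)

source (fourbar_fk): coupler pose = R=[0.8168 -0.5770 0.0000; 0.5770 0.8168 0.0000; 0.0000 0.0000 1.0000], t=(-0.8076, 0.7904, 0.0000)
after S1 (triangulate): (-0.5548, -1.4874, 1.5149)
after S2 (kf_track): (0.6442, -0.9661, 0.2857)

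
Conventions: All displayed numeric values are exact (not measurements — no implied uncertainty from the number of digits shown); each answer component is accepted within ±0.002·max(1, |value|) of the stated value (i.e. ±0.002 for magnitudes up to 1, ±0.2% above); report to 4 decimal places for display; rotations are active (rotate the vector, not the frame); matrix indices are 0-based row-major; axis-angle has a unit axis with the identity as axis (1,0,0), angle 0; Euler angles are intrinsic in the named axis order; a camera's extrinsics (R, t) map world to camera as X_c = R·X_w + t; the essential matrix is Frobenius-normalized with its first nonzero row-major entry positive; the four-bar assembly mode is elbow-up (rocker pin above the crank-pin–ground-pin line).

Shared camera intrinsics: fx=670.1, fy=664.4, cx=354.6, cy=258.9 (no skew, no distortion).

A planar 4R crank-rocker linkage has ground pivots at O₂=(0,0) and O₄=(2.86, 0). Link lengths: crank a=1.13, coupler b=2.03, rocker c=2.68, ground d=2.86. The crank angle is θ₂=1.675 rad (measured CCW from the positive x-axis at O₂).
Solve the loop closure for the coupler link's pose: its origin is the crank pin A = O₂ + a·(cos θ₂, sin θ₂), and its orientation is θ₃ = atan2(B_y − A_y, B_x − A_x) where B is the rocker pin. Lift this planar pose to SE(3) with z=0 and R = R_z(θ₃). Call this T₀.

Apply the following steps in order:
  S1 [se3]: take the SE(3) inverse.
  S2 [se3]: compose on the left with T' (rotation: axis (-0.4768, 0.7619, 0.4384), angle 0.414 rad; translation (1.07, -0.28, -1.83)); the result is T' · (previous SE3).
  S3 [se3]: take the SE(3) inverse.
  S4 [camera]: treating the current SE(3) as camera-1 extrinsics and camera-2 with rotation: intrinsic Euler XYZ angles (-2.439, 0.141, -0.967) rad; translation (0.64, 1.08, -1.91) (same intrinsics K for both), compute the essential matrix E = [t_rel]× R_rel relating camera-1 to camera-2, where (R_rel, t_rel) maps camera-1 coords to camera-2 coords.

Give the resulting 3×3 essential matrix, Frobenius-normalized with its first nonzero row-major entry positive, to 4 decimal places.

source (fourbar_fk): coupler pose = R=[0.8073 -0.5901 0.0000; 0.5901 0.8073 0.0000; 0.0000 0.0000 1.0000], t=(-0.1175, 1.1239, 0.0000)
after S1 (invert_se3): R=[0.8073 0.5901 0.0000; -0.5901 0.8073 0.0000; 0.0000 0.0000 1.0000], t=(-0.5683, -0.9767, 0.0000)
after S2 (compose_se3): R=[0.8768 0.3844 0.2888; -0.4516 0.8647 0.2200; -0.1652 -0.3233 0.9318], t=(0.7410, -1.3049, -1.4860)
after S3 (invert_se3): R=[0.8768 -0.4516 -0.1652; 0.3844 0.8647 -0.3233; 0.2888 0.2200 0.9318], t=(-1.4844, 0.3629, 1.4577)
after S4 (essential): [0.5308 0.1648 -0.4195; 0.0958 0.0363 -0.0689; -0.1483 -0.5572 -0.4092]

matrix = [0.5308 0.1648 -0.4195; 0.0958 0.0363 -0.0689; -0.1483 -0.5572 -0.4092]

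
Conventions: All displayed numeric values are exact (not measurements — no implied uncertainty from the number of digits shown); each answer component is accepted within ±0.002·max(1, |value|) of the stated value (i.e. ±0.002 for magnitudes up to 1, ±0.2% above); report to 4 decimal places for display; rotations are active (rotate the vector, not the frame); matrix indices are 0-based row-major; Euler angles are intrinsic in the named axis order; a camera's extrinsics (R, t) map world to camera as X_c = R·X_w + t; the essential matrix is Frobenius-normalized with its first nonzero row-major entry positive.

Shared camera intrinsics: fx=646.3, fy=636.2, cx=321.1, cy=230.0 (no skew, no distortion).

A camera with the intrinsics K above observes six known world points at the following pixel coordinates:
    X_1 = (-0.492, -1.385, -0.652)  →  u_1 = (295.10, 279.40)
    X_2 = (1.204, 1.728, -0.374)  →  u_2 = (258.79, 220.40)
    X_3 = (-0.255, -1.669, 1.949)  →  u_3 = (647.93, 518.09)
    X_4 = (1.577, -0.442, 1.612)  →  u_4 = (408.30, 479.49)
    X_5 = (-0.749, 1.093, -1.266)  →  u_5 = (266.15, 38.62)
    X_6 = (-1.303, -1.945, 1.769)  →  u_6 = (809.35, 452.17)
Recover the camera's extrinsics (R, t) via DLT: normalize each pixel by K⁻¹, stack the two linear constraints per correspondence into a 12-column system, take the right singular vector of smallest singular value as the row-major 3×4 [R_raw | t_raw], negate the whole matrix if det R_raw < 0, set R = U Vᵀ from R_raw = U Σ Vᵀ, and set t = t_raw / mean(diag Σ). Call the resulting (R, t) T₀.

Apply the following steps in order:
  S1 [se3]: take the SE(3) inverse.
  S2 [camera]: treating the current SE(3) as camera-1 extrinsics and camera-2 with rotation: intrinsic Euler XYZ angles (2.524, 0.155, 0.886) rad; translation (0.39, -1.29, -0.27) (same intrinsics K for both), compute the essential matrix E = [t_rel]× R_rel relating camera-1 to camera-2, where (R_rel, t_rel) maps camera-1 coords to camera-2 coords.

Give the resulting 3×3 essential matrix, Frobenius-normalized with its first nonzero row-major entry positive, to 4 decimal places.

matrix = [0.0501 0.3178 -0.6146; 0.4407 -0.1600 -0.1593; -0.4530 0.2613 -0.0079]

source (pnp_recover): camera pose = R=[-0.5165 0.0363 0.8555; 0.7087 -0.5426 0.4509; 0.4806 0.8392 0.2545], t=(0.2200, 0.1500, 4.8997)
after S1 (invert_se3): R=[-0.5165 0.7087 0.4806; 0.0363 -0.5426 0.8392; 0.8555 0.4509 0.2545], t=(-2.3474, -4.0385, -1.5028)
after S2 (essential): [0.0501 0.3178 -0.6146; 0.4407 -0.1600 -0.1593; -0.4530 0.2613 -0.0079]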